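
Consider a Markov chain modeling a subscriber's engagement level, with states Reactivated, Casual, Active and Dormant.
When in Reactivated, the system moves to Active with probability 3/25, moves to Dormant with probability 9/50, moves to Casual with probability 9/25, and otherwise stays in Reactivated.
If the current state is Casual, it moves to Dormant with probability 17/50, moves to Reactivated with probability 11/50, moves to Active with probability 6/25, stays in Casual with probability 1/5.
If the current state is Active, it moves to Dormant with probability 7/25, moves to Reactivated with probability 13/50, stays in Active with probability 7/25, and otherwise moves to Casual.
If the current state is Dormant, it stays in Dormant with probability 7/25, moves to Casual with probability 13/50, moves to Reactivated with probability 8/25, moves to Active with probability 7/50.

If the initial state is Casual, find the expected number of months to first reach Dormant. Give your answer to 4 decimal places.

3.5043

Let t(s) be the expected number of months to first reach Dormant from state s, with t(Dormant) = 0. Conditioning on the first month:
t(Reactivated) = 1 + 0.34·t(Reactivated) + 0.36·t(Casual) + 0.12·t(Active)
t(Casual) = 1 + 0.22·t(Reactivated) + 0.2·t(Casual) + 0.24·t(Active)
t(Active) = 1 + 0.26·t(Reactivated) + 0.18·t(Casual) + 0.28·t(Active)
Solving: t(Reactivated) = 4.1081, t(Casual) = 3.5043, t(Active) = 3.7484.
Expected months from Casual to Dormant: 3.5043.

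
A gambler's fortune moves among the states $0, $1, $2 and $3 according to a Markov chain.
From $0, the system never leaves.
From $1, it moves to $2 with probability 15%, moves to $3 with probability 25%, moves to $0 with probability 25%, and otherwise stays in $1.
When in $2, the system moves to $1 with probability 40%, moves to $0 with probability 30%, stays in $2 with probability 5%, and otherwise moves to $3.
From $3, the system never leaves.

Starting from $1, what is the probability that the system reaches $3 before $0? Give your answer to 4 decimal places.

0.4933

Let h(s) be the probability of absorption at $3 starting from transient state s. Then h($3) = 1 and h($0) = 0. By first-step analysis:
h($1) = 0.25·0 + 0.35·h($1) + 0.15·h($2) + 0.25·1
h($2) = 0.3·0 + 0.4·h($1) + 0.05·h($2) + 0.25·1
Solving: h($1) = 0.4933, h($2) = 0.4709.
Starting from $1, the probability is 0.4933.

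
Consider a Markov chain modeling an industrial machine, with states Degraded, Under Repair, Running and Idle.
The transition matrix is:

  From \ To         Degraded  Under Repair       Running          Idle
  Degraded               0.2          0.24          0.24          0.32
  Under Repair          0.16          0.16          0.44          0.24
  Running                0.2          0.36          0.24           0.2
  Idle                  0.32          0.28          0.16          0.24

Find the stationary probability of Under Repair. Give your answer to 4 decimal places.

Let the stationary distribution be π with π = πP and π_1 + π_2 + π_3 + π_4 = 1.
π_1 = 0.2·π_1 + 0.16·π_2 + 0.2·π_3 + 0.32·π_4
π_2 = 0.24·π_1 + 0.16·π_2 + 0.36·π_3 + 0.28·π_4
π_3 = 0.24·π_1 + 0.44·π_2 + 0.24·π_3 + 0.16·π_4
Solving with the normalization constraint gives π = (0.2191, 0.2616, 0.2726, 0.2466).
So the stationary probability of Under Repair is 0.2616.

0.2616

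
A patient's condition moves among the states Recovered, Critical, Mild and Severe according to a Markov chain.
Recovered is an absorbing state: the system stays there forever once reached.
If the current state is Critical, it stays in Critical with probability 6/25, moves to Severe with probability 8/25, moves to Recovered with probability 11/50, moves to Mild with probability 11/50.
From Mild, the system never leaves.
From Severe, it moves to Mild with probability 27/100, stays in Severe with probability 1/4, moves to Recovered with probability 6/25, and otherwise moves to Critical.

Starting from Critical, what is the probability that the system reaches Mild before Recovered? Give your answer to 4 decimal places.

0.5097

Let h(s) be the probability of absorption at Mild starting from transient state s. Then h(Mild) = 1 and h(Recovered) = 0. By first-step analysis:
h(Critical) = 0.22·0 + 0.24·h(Critical) + 0.22·1 + 0.32·h(Severe)
h(Severe) = 0.24·0 + 0.24·h(Critical) + 0.27·1 + 0.25·h(Severe)
Solving: h(Critical) = 0.5097, h(Severe) = 0.5231.
Starting from Critical, the probability is 0.5097.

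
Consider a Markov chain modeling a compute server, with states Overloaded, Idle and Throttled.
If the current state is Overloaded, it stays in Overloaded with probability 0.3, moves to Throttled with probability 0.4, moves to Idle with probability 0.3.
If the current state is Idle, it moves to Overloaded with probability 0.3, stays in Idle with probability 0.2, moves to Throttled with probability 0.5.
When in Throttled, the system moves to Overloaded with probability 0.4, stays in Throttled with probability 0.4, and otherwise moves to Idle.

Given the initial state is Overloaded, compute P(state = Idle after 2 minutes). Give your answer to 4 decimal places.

0.2300

Sum over the intermediate state after 1 minute:
P = P(Overloaded→Overloaded)·P(Overloaded→Idle) + P(Overloaded→Idle)·P(Idle→Idle) + P(Overloaded→Throttled)·P(Throttled→Idle)
  = 0.3×0.3 + 0.3×0.2 + 0.4×0.2
  = 0.0900 + 0.0600 + 0.0800 = 0.2300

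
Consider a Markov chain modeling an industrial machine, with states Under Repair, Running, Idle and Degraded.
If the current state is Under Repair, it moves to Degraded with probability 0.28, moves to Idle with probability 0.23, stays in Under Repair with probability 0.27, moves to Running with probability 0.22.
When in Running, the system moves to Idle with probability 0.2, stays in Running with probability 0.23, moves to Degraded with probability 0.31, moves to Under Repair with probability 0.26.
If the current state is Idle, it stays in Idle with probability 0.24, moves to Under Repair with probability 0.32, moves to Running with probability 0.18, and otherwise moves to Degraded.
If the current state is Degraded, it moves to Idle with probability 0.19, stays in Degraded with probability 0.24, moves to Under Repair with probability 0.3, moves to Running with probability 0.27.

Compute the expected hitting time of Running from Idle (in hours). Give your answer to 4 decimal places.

Let t(s) be the expected number of hours to first reach Running from state s, with t(Running) = 0. Conditioning on the first hour:
t(Under Repair) = 1 + 0.27·t(Under Repair) + 0.23·t(Idle) + 0.28·t(Degraded)
t(Idle) = 1 + 0.32·t(Under Repair) + 0.24·t(Idle) + 0.26·t(Degraded)
t(Degraded) = 1 + 0.3·t(Under Repair) + 0.19·t(Idle) + 0.24·t(Degraded)
Solving: t(Under Repair) = 4.4567, t(Idle) = 4.6412, t(Degraded) = 4.2353.
Expected hours from Idle to Running: 4.6412.

4.6412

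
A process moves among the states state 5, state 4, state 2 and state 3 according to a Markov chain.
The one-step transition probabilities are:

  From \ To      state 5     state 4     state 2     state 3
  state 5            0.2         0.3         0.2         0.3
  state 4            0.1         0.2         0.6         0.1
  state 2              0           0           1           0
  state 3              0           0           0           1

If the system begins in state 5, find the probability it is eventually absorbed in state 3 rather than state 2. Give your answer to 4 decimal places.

0.4426

Let h(s) be the probability of absorption at state 3 starting from transient state s. Then h(state 3) = 1 and h(state 2) = 0. By first-step analysis:
h(state 5) = 0.2·h(state 5) + 0.3·h(state 4) + 0.2·0 + 0.3·1
h(state 4) = 0.1·h(state 5) + 0.2·h(state 4) + 0.6·0 + 0.1·1
Solving: h(state 5) = 0.4426, h(state 4) = 0.1803.
Starting from state 5, the probability is 0.4426.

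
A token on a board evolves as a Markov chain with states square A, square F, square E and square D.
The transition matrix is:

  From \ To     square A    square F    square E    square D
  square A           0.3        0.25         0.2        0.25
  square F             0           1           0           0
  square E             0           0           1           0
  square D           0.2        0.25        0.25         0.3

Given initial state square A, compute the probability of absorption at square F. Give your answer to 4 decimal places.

Let h(s) be the probability of absorption at square F starting from transient state s. Then h(square F) = 1 and h(square E) = 0. By first-step analysis:
h(square A) = 0.3·h(square A) + 0.25·1 + 0.2·0 + 0.25·h(square D)
h(square D) = 0.2·h(square A) + 0.25·1 + 0.25·0 + 0.3·h(square D)
Solving: h(square A) = 0.5398, h(square D) = 0.5114.
Starting from square A, the probability is 0.5398.

0.5398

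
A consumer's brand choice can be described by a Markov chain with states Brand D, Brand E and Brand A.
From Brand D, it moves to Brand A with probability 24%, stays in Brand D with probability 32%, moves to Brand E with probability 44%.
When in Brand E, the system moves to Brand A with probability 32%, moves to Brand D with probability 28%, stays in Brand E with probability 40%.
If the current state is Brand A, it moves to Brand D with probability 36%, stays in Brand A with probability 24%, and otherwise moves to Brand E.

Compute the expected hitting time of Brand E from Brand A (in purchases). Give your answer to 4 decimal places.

Let t(s) be the expected number of purchases to first reach Brand E from state s, with t(Brand E) = 0. Conditioning on the first purchase:
t(Brand D) = 1 + 0.32·t(Brand D) + 0.24·t(Brand A)
t(Brand A) = 1 + 0.36·t(Brand D) + 0.24·t(Brand A)
Solving: t(Brand D) = 2.3234, t(Brand A) = 2.4164.
Expected purchases from Brand A to Brand E: 2.4164.

2.4164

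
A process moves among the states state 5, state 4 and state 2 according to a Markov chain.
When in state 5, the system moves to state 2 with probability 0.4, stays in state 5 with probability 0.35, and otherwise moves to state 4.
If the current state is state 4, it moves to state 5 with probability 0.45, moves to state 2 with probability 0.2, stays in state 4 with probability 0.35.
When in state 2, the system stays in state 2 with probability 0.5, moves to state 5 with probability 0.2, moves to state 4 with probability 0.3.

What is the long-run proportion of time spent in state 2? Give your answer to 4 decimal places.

Let the stationary distribution be π with π = πP and π_1 + π_2 + π_3 = 1.
π_1 = 0.35·π_1 + 0.45·π_2 + 0.2·π_3
π_2 = 0.25·π_1 + 0.35·π_2 + 0.3·π_3
Solving with the normalization constraint gives π = (0.3232, 0.2988, 0.3780).
So the stationary probability of state 2 is 0.3780.

0.3780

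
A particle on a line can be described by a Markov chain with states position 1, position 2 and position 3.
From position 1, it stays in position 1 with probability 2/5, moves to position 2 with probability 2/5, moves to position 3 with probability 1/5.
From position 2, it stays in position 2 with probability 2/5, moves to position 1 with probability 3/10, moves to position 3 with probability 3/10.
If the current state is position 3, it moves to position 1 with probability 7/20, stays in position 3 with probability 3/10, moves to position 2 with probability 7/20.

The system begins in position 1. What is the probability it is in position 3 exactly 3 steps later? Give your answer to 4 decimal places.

0.2650

Propagate the distribution vector 3 steps from position 1.
After 0 steps: (1.0000, 0.0000, 0.0000)
After 1 step: (0.4000, 0.4000, 0.2000)
After 2 steps: (0.3500, 0.3900, 0.2600)
After 3 steps: (0.3480, 0.3870, 0.2650)
P(in position 3 after 3 steps) = 0.2650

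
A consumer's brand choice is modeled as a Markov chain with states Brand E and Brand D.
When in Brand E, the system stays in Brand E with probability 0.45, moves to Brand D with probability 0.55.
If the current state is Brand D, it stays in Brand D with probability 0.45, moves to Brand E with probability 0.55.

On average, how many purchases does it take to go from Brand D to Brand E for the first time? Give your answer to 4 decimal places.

Let t(s) be the expected number of purchases to first reach Brand E from state s, with t(Brand E) = 0. Conditioning on the first purchase:
t(Brand D) = 1 + 0.45·t(Brand D)
Solving: t(Brand D) = 1.8182.
Expected purchases from Brand D to Brand E: 1.8182.

1.8182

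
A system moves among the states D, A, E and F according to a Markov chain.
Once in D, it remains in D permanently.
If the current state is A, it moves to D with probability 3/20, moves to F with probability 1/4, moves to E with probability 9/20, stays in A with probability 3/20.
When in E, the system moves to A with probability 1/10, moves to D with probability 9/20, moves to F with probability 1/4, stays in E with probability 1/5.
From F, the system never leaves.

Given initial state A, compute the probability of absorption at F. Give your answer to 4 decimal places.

0.4921

Let h(s) be the probability of absorption at F starting from transient state s. Then h(F) = 1 and h(D) = 0. By first-step analysis:
h(A) = 0.15·0 + 0.15·h(A) + 0.45·h(E) + 0.25·1
h(E) = 0.45·0 + 0.1·h(A) + 0.2·h(E) + 0.25·1
Solving: h(A) = 0.4921, h(E) = 0.3740.
Starting from A, the probability is 0.4921.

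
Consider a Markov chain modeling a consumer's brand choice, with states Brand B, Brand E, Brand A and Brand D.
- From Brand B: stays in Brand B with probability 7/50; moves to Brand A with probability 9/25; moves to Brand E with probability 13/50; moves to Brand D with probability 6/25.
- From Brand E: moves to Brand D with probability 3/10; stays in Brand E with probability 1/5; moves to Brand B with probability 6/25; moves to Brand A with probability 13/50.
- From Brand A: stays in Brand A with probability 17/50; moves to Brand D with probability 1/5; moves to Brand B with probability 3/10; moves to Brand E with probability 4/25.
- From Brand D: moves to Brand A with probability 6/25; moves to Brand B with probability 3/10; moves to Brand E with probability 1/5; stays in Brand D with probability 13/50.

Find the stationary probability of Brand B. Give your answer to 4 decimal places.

Let the stationary distribution be π with π = πP and π_1 + π_2 + π_3 + π_4 = 1.
π_1 = 0.14·π_1 + 0.24·π_2 + 0.3·π_3 + 0.3·π_4
π_2 = 0.26·π_1 + 0.2·π_2 + 0.16·π_3 + 0.2·π_4
π_3 = 0.36·π_1 + 0.26·π_2 + 0.34·π_3 + 0.24·π_4
Solving with the normalization constraint gives π = (0.2481, 0.2027, 0.3043, 0.2449).
So the stationary probability of Brand B is 0.2481.

0.2481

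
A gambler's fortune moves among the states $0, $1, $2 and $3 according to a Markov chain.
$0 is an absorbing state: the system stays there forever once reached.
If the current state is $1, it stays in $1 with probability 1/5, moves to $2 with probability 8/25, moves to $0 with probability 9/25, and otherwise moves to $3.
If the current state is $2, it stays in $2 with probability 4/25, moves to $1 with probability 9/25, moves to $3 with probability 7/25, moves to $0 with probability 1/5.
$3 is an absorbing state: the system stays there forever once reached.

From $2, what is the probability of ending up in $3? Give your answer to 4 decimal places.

0.4799

Let h(s) be the probability of absorption at $3 starting from transient state s. Then h($3) = 1 and h($0) = 0. By first-step analysis:
h($1) = 0.36·0 + 0.2·h($1) + 0.32·h($2) + 0.12·1
h($2) = 0.2·0 + 0.36·h($1) + 0.16·h($2) + 0.28·1
Solving: h($1) = 0.3420, h($2) = 0.4799.
Starting from $2, the probability is 0.4799.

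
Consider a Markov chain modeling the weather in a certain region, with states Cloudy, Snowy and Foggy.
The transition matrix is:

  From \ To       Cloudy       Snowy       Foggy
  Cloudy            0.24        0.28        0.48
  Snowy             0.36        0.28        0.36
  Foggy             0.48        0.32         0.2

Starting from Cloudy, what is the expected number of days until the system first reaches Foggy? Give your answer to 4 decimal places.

Let t(s) be the expected number of days to first reach Foggy from state s, with t(Foggy) = 0. Conditioning on the first day:
t(Cloudy) = 1 + 0.24·t(Cloudy) + 0.28·t(Snowy)
t(Snowy) = 1 + 0.36·t(Cloudy) + 0.28·t(Snowy)
Solving: t(Cloudy) = 2.2401, t(Snowy) = 2.5090.
Expected days from Cloudy to Foggy: 2.2401.

2.2401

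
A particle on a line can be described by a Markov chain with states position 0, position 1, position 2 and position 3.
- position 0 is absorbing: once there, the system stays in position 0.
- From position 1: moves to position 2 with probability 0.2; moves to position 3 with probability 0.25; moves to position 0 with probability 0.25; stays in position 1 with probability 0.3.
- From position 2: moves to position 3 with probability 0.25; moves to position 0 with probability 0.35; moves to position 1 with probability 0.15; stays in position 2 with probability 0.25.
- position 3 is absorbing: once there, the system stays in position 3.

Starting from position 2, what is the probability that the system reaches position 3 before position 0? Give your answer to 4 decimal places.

Let h(s) be the probability of absorption at position 3 starting from transient state s. Then h(position 3) = 1 and h(position 0) = 0. By first-step analysis:
h(position 1) = 0.25·0 + 0.3·h(position 1) + 0.2·h(position 2) + 0.25·1
h(position 2) = 0.35·0 + 0.15·h(position 1) + 0.25·h(position 2) + 0.25·1
Solving: h(position 1) = 0.4798, h(position 2) = 0.4293.
Starting from position 2, the probability is 0.4293.

0.4293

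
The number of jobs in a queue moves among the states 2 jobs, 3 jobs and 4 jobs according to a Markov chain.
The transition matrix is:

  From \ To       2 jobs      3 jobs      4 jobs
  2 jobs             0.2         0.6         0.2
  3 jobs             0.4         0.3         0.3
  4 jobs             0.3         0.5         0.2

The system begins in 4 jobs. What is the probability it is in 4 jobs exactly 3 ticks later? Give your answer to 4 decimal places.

Propagate the distribution vector 3 ticks from 4 jobs.
After 0 ticks: (0.0000, 0.0000, 1.0000)
After 1 tick: (0.3000, 0.5000, 0.2000)
After 2 ticks: (0.3200, 0.4300, 0.2500)
After 3 ticks: (0.3110, 0.4460, 0.2430)
P(in 4 jobs after 3 ticks) = 0.2430

0.2430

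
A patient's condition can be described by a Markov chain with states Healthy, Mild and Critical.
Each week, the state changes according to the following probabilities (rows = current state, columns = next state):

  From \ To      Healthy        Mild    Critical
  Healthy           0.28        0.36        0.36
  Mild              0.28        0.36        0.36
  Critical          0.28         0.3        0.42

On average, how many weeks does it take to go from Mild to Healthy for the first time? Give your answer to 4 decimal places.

Let t(s) be the expected number of weeks to first reach Healthy from state s, with t(Healthy) = 0. Conditioning on the first week:
t(Mild) = 1 + 0.36·t(Mild) + 0.36·t(Critical)
t(Critical) = 1 + 0.3·t(Mild) + 0.42·t(Critical)
Solving: t(Mild) = 3.5714, t(Critical) = 3.5714.
Expected weeks from Mild to Healthy: 3.5714.

3.5714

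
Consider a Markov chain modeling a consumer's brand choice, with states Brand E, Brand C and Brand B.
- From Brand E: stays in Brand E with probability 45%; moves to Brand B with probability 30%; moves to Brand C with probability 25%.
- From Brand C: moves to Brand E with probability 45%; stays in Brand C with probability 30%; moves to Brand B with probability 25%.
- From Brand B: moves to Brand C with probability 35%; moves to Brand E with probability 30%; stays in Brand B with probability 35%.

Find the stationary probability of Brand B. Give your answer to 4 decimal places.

Let the stationary distribution be π with π = πP and π_1 + π_2 + π_3 = 1.
π_1 = 0.45·π_1 + 0.45·π_2 + 0.3·π_3
π_2 = 0.25·π_1 + 0.3·π_2 + 0.35·π_3
Solving with the normalization constraint gives π = (0.4050, 0.2948, 0.3003).
So the stationary probability of Brand B is 0.3003.

0.3003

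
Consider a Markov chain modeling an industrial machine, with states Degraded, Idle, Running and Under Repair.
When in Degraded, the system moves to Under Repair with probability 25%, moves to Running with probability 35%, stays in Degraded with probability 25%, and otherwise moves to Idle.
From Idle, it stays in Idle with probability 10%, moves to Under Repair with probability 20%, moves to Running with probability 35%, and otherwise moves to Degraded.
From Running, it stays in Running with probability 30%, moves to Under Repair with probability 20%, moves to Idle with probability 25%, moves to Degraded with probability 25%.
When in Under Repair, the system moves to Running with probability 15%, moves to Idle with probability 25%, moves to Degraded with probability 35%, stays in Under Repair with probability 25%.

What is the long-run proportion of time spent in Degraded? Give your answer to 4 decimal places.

0.2918

Let the stationary distribution be π with π = πP and π_1 + π_2 + π_3 + π_4 = 1.
π_1 = 0.25·π_1 + 0.35·π_2 + 0.25·π_3 + 0.35·π_4
π_2 = 0.15·π_1 + 0.1·π_2 + 0.25·π_3 + 0.25·π_4
π_3 = 0.35·π_1 + 0.35·π_2 + 0.3·π_3 + 0.15·π_4
Solving with the normalization constraint gives π = (0.2918, 0.1920, 0.2903, 0.2259).
So the stationary probability of Degraded is 0.2918.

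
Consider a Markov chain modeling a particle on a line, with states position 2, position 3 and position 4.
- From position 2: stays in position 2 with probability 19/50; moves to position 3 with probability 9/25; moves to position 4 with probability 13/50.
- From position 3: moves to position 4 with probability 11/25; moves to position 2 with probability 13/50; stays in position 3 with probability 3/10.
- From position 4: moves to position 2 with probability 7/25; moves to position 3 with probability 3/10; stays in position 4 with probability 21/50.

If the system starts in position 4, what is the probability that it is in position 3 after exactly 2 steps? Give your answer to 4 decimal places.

Sum over the intermediate state after 1 step:
P = P(position 4→position 2)·P(position 2→position 3) + P(position 4→position 3)·P(position 3→position 3) + P(position 4→position 4)·P(position 4→position 3)
  = 0.28×0.36 + 0.3×0.3 + 0.42×0.3
  = 0.1008 + 0.0900 + 0.1260 = 0.3168

0.3168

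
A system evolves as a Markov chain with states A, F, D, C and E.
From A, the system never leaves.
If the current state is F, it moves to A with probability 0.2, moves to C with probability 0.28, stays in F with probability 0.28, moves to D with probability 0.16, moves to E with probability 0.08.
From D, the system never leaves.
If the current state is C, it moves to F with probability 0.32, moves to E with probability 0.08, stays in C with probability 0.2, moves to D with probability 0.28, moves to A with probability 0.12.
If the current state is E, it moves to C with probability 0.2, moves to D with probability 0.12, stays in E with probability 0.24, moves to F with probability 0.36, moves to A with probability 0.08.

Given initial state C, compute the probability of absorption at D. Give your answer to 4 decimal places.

0.6171

Let h(s) be the probability of absorption at D starting from transient state s. Then h(D) = 1 and h(A) = 0. By first-step analysis:
h(F) = 0.2·0 + 0.28·h(F) + 0.16·1 + 0.28·h(C) + 0.08·h(E)
h(C) = 0.12·0 + 0.32·h(F) + 0.28·1 + 0.2·h(C) + 0.08·h(E)
h(E) = 0.08·0 + 0.36·h(F) + 0.12·1 + 0.2·h(C) + 0.24·h(E)
Solving: h(F) = 0.5254, h(C) = 0.6171, h(E) = 0.5692.
Starting from C, the probability is 0.6171.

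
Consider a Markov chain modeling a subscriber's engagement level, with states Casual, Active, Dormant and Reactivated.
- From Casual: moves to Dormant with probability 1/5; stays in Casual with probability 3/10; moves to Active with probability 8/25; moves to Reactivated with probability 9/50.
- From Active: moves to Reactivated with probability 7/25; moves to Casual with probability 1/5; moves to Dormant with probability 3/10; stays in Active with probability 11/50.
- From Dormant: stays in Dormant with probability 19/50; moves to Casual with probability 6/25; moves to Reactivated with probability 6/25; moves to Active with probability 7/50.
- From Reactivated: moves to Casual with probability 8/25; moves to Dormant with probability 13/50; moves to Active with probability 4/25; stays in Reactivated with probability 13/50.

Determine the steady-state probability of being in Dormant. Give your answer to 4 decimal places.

0.2868

Let the stationary distribution be π with π = πP and π_1 + π_2 + π_3 + π_4 = 1.
π_1 = 0.3·π_1 + 0.2·π_2 + 0.24·π_3 + 0.32·π_4
π_2 = 0.32·π_1 + 0.22·π_2 + 0.14·π_3 + 0.16·π_4
π_3 = 0.2·π_1 + 0.3·π_2 + 0.38·π_3 + 0.26·π_4
Solving with the normalization constraint gives π = (0.2666, 0.2095, 0.2868, 0.2371).
So the stationary probability of Dormant is 0.2868.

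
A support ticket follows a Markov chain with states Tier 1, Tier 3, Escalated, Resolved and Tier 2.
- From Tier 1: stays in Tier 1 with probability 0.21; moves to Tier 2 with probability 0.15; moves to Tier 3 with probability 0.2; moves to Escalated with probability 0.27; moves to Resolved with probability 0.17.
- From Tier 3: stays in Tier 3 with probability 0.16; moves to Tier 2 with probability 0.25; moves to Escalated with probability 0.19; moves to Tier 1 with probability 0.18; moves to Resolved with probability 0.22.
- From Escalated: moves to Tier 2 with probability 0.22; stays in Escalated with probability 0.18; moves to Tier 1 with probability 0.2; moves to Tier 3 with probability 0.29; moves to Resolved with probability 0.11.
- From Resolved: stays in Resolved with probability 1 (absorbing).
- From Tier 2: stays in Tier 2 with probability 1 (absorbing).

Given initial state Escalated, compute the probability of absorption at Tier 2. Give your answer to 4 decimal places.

Let h(s) be the probability of absorption at Tier 2 starting from transient state s. Then h(Tier 2) = 1 and h(Resolved) = 0. By first-step analysis:
h(Tier 1) = 0.21·h(Tier 1) + 0.2·h(Tier 3) + 0.27·h(Escalated) + 0.17·0 + 0.15·1
h(Tier 3) = 0.18·h(Tier 1) + 0.16·h(Tier 3) + 0.19·h(Escalated) + 0.22·0 + 0.25·1
h(Escalated) = 0.2·h(Tier 1) + 0.29·h(Tier 3) + 0.18·h(Escalated) + 0.11·0 + 0.22·1
Solving: h(Tier 1) = 0.5294, h(Tier 3) = 0.5445, h(Escalated) = 0.5900.
Starting from Escalated, the probability is 0.5900.

0.5900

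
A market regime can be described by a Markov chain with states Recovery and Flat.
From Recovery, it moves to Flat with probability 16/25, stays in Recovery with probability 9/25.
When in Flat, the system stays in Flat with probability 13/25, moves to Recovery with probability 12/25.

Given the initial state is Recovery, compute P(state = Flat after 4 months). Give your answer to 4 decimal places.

0.5713

Propagate the distribution vector 4 months from Recovery.
After 0 months: (1.0000, 0.0000)
After 1 month: (0.3600, 0.6400)
After 2 months: (0.4368, 0.5632)
After 3 months: (0.4276, 0.5724)
After 4 months: (0.4287, 0.5713)
P(in Flat after 4 months) = 0.5713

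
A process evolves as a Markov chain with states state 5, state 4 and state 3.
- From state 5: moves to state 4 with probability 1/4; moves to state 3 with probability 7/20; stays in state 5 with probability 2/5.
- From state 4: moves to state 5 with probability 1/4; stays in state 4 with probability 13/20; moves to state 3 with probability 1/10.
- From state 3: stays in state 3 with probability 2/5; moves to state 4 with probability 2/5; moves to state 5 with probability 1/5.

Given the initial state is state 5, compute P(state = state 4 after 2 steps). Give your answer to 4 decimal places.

0.4025

Sum over the intermediate state after 1 step:
P = P(state 5→state 5)·P(state 5→state 4) + P(state 5→state 4)·P(state 4→state 4) + P(state 5→state 3)·P(state 3→state 4)
  = 0.4×0.25 + 0.25×0.65 + 0.35×0.4
  = 0.1000 + 0.1625 + 0.1400 = 0.4025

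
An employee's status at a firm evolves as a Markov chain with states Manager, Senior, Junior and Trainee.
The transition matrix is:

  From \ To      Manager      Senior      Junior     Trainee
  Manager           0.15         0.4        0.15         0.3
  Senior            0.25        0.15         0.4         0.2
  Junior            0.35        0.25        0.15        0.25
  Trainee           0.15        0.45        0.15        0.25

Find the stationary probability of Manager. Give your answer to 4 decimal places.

Let the stationary distribution be π with π = πP and π_1 + π_2 + π_3 + π_4 = 1.
π_1 = 0.15·π_1 + 0.25·π_2 + 0.35·π_3 + 0.15·π_4
π_2 = 0.4·π_1 + 0.15·π_2 + 0.25·π_3 + 0.45·π_4
π_3 = 0.15·π_1 + 0.4·π_2 + 0.15·π_3 + 0.15·π_4
Solving with the normalization constraint gives π = (0.2254, 0.3028, 0.2257, 0.2461).
So the stationary probability of Manager is 0.2254.

0.2254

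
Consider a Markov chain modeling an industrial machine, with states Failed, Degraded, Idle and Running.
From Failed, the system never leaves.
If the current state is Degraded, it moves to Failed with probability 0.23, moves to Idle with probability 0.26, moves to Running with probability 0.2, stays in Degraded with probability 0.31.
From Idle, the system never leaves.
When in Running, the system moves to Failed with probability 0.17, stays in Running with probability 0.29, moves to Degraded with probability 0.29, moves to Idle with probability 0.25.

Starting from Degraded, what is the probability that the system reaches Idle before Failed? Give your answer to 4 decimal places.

0.5432

Let h(s) be the probability of absorption at Idle starting from transient state s. Then h(Idle) = 1 and h(Failed) = 0. By first-step analysis:
h(Degraded) = 0.23·0 + 0.31·h(Degraded) + 0.26·1 + 0.2·h(Running)
h(Running) = 0.17·0 + 0.29·h(Degraded) + 0.25·1 + 0.29·h(Running)
Solving: h(Degraded) = 0.5432, h(Running) = 0.5740.
Starting from Degraded, the probability is 0.5432.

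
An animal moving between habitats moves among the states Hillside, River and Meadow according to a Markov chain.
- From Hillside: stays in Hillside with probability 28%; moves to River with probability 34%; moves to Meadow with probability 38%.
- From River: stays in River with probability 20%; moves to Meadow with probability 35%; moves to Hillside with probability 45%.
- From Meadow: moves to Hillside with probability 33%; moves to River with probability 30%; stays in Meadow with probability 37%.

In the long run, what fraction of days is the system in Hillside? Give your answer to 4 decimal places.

0.3469

Let the stationary distribution be π with π = πP and π_1 + π_2 + π_3 = 1.
π_1 = 0.28·π_1 + 0.45·π_2 + 0.33·π_3
π_2 = 0.34·π_1 + 0.2·π_2 + 0.3·π_3
Solving with the normalization constraint gives π = (0.3469, 0.2853, 0.3678).
So the stationary probability of Hillside is 0.3469.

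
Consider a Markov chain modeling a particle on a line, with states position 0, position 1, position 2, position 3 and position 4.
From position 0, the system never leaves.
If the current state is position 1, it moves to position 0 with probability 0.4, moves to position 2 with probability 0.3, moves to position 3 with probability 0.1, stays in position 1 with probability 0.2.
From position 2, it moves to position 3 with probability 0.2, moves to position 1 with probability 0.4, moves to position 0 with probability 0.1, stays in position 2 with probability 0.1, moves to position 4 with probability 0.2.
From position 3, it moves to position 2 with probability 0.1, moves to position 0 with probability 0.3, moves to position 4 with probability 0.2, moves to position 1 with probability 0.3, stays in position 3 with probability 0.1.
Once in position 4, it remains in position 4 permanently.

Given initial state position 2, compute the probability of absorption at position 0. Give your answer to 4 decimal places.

0.6253

Let h(s) be the probability of absorption at position 0 starting from transient state s. Then h(position 0) = 1 and h(position 4) = 0. By first-step analysis:
h(position 1) = 0.4·1 + 0.2·h(position 1) + 0.3·h(position 2) + 0.1·h(position 3)
h(position 2) = 0.1·1 + 0.4·h(position 1) + 0.1·h(position 2) + 0.2·h(position 3) + 0.2·0
h(position 3) = 0.3·1 + 0.3·h(position 1) + 0.1·h(position 2) + 0.1·h(position 3) + 0.2·0
Solving: h(position 1) = 0.8189, h(position 2) = 0.6253, h(position 3) = 0.6758.
Starting from position 2, the probability is 0.6253.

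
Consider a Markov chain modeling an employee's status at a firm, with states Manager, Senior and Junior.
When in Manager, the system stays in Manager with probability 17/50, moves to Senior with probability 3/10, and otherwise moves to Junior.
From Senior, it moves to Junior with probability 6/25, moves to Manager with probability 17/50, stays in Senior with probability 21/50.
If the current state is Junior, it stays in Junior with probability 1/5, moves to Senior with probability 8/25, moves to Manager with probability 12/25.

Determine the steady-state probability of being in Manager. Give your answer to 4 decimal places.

Let the stationary distribution be π with π = πP and π_1 + π_2 + π_3 = 1.
π_1 = 0.34·π_1 + 0.34·π_2 + 0.48·π_3
π_2 = 0.3·π_1 + 0.42·π_2 + 0.32·π_3
Solving with the normalization constraint gives π = (0.3784, 0.3471, 0.2744).
So the stationary probability of Manager is 0.3784.

0.3784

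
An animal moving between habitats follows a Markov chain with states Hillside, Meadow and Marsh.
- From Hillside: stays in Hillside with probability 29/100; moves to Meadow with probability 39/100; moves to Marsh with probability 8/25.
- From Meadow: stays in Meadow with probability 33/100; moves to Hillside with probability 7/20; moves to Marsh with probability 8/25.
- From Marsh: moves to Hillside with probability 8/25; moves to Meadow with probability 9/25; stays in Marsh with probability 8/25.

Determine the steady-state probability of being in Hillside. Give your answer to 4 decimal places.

Let the stationary distribution be π with π = πP and π_1 + π_2 + π_3 = 1.
π_1 = 0.29·π_1 + 0.35·π_2 + 0.32·π_3
π_2 = 0.39·π_1 + 0.33·π_2 + 0.36·π_3
Solving with the normalization constraint gives π = (0.3211, 0.3589, 0.3200).
So the stationary probability of Hillside is 0.3211.

0.3211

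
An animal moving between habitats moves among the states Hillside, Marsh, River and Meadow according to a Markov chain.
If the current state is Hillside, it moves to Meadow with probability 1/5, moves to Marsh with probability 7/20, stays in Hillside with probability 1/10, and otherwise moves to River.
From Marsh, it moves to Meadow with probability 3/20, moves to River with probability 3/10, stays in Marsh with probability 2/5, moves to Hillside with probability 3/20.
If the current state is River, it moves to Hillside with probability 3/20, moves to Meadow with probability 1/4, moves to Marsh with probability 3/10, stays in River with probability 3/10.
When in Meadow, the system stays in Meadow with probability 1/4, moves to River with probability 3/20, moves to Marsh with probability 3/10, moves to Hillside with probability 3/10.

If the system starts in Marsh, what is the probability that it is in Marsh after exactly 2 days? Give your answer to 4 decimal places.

Propagate the distribution vector 2 days from Marsh.
After 0 days: (0.0000, 1.0000, 0.0000, 0.0000)
After 1 day: (0.1500, 0.4000, 0.3000, 0.1500)
After 2 days: (0.1650, 0.3475, 0.2850, 0.2025)
P(in Marsh after 2 days) = 0.3475

0.3475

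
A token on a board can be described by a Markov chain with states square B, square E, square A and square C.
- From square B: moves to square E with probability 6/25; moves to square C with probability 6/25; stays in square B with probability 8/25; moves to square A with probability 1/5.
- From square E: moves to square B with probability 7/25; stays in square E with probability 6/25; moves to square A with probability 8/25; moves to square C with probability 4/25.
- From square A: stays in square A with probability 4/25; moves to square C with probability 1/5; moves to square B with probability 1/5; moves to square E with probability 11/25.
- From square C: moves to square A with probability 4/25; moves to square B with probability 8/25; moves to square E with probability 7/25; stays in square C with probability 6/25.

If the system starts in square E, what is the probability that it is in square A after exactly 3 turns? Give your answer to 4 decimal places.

Propagate the distribution vector 3 turns from square E.
After 0 turns: (0.0000, 1.0000, 0.0000, 0.0000)
After 1 turn: (0.2800, 0.2400, 0.3200, 0.1600)
After 2 turns: (0.2720, 0.3104, 0.2096, 0.2080)
After 3 turns: (0.2824, 0.2902, 0.2205, 0.2068)
P(in square A after 3 turns) = 0.2205

0.2205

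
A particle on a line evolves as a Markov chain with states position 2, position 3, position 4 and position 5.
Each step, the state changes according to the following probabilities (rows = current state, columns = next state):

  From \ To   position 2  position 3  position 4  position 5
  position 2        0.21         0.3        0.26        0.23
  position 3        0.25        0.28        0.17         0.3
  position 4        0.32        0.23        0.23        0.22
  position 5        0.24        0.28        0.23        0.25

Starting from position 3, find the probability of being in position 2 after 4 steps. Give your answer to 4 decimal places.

0.2528

Propagate the distribution vector 4 steps from position 3.
After 0 steps: (0.0000, 1.0000, 0.0000, 0.0000)
After 1 step: (0.2500, 0.2800, 0.1700, 0.3000)
After 2 steps: (0.2489, 0.2765, 0.2207, 0.2539)
After 3 steps: (0.2530, 0.2739, 0.2209, 0.2522)
After 4 steps: (0.2528, 0.2740, 0.2212, 0.2520)
P(in position 2 after 4 steps) = 0.2528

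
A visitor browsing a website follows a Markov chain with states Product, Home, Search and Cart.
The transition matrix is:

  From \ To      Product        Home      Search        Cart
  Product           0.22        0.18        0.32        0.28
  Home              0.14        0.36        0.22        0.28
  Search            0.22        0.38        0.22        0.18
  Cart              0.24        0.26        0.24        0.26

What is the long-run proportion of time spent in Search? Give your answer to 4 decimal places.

Let the stationary distribution be π with π = πP and π_1 + π_2 + π_3 + π_4 = 1.
π_1 = 0.22·π_1 + 0.14·π_2 + 0.22·π_3 + 0.24·π_4
π_2 = 0.18·π_1 + 0.36·π_2 + 0.38·π_3 + 0.26·π_4
π_3 = 0.32·π_1 + 0.22·π_2 + 0.22·π_3 + 0.24·π_4
Solving with the normalization constraint gives π = (0.2007, 0.3037, 0.2451, 0.2505).
So the stationary probability of Search is 0.2451.

0.2451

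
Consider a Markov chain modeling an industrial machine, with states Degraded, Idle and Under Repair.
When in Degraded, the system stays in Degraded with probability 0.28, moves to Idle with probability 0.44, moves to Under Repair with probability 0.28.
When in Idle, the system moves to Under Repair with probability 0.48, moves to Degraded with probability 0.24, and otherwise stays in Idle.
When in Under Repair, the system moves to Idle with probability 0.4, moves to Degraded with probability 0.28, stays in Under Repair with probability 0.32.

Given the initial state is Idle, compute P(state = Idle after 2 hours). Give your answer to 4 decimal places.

Sum over the intermediate state after 1 hour:
P = P(Idle→Degraded)·P(Degraded→Idle) + P(Idle→Idle)·P(Idle→Idle) + P(Idle→Under Repair)·P(Under Repair→Idle)
  = 0.24×0.44 + 0.28×0.28 + 0.48×0.4
  = 0.1056 + 0.0784 + 0.1920 = 0.3760

0.3760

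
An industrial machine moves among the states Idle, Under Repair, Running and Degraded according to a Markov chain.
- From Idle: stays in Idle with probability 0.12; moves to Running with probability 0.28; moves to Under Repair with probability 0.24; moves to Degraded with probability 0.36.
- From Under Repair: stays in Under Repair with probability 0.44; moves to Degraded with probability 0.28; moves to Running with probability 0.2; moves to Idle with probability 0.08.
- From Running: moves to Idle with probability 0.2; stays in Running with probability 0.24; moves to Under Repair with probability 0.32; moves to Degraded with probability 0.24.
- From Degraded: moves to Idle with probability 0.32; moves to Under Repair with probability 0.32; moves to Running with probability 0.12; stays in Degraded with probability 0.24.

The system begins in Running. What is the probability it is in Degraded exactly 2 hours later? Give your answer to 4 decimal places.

Propagate the distribution vector 2 hours from Running.
After 0 hours: (0.0000, 0.0000, 1.0000, 0.0000)
After 1 hour: (0.2000, 0.3200, 0.2400, 0.2400)
After 2 hours: (0.1744, 0.3424, 0.2064, 0.2768)
P(in Degraded after 2 hours) = 0.2768

0.2768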